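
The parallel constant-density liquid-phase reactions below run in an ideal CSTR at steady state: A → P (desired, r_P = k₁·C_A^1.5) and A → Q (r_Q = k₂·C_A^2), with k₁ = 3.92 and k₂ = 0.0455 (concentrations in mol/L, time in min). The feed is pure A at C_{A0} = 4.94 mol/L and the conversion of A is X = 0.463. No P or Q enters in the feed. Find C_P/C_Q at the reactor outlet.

Exit C_A = C_{A0}(1−X) = 4.94×0.537 = 2.653 mol/L.
A CSTR operates uniformly at the exit composition, giving r_P = 16.94 and r_Q = 0.3202 (each k·C_A^n at C_A = 2.653).
Overall selectivity = C_P/C_Q = r_Pτ/(r_Qτ) = r_P/r_Q = 52.9.

52.9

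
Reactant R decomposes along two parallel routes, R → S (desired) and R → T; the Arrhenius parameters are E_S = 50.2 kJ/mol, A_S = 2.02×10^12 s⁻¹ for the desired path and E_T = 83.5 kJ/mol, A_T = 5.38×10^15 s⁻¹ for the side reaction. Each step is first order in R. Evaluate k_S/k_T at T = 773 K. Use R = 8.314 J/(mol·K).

With equal orders, S_{S/T} = k_S/k_T = (A_S/A_T)·exp[(E_T−E_S)/(RT)].
(E_T−E_S)/(RT) = (83.5−50.2)×10³/(8.314×773) = 33300/6427 = 5.181.
k_S/k_T = (2.02×10^12/5.38×10^15)·exp(5.181) = 3.755×10^-4 × 177.9 = 0.0668.

0.0668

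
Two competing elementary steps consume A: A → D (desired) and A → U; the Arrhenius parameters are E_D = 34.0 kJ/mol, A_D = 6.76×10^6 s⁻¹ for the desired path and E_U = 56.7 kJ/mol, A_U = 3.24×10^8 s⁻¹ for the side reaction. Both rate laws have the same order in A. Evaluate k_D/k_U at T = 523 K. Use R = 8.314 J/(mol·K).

3.86

k_D/k_U = (A_D/A_U)·exp[−(E_D−E_U)/(RT)] = (A_D/A_U)·exp[(E_U−E_D)/(RT)].
(E_U−E_D)/(RT) = (56.7−34.0)×10³/(8.314×523) = 22700/4348 = 5.221.
k_D/k_U = (6.76×10^6/3.24×10^8)·exp(5.221) = 0.02086 × 185.0 = 3.86.
Since E_D < E_U, lowering the temperature improves selectivity toward D.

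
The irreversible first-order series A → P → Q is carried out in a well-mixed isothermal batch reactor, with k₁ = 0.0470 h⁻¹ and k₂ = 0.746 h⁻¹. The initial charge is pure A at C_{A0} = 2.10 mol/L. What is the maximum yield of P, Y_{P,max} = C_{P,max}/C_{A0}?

0.0523

At the optimum, C_{P,max}/C_{A0} = (k₁/k₂)^[k₂/(k₂−k₁)].
= (0.0470/0.746)^(0.746/(0.746−0.0470)) = (0.06300)^(1.067) = 0.05232.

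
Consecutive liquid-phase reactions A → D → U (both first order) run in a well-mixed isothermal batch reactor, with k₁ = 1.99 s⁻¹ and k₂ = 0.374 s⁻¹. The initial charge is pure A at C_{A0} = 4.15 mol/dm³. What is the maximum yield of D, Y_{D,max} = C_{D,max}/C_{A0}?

At the optimum, C_{D,max}/C_{A0} = (k₁/k₂)^[k₂/(k₂−k₁)].
= (1.99/0.374)^(0.374/(0.374−1.99)) = (5.321)^(-0.2314) = 0.6792.

0.679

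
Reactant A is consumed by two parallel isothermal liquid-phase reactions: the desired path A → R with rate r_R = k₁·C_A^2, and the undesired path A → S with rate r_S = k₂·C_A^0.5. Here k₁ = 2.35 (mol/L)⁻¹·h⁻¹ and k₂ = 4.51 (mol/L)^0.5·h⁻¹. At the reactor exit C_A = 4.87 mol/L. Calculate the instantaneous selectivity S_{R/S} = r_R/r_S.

5.60

S_{R/S} = r_R/r_S = (k₁·C_A^2)/(k₂·C_A^0.5) = (k₁/k₂)·C_A^1.5.
= (2.35×4.870^2) / (4.51×4.870^0.5) = 55.73/9.953 = 5.60.
Since the desired path is higher order in A, keeping C_A high (PFR or concentrated feed) favours R.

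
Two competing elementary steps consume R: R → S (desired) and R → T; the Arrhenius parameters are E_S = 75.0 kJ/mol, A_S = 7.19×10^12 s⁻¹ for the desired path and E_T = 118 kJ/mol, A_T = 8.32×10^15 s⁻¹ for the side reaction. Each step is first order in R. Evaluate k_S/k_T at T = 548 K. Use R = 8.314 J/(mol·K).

With equal orders, S_{S/T} = k_S/k_T = (A_S/A_T)·exp[(E_T−E_S)/(RT)].
(E_T−E_S)/(RT) = (118−75.0)×10³/(8.314×548) = 43000/4556 = 9.438.
k_S/k_T = (7.19×10^12/8.32×10^15)·exp(9.438) = 8.642×10^-4 × 12556 = 10.9.

10.9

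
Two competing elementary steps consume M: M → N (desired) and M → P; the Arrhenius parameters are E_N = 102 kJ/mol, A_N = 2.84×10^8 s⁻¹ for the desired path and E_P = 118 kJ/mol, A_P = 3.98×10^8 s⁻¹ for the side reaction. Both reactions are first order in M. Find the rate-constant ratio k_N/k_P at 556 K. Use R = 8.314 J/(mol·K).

22.7

Since both paths have the same order in M, the concentration cancels and S_{N/P} = k_N/k_P = (A_N/A_P)·exp[(E_P−E_N)/(RT)].
(E_P−E_N)/(RT) = (118−102)×10³/(8.314×556) = 16000/4623 = 3.461.
k_N/k_P = (2.84×10^8/3.98×10^8)·exp(3.461) = 0.7136 × 31.86 = 22.7.
Since E_N < E_P, lowering the temperature improves selectivity toward N.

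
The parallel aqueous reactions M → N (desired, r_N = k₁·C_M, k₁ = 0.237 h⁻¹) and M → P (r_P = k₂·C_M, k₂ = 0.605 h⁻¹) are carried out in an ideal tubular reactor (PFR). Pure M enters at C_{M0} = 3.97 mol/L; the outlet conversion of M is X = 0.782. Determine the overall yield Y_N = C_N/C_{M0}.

C_M = C_{M0}(1−X) = 0.8655 mol/L.
Both paths are first order in M, so the instantaneous fraction to N is constant: dC_N/d(−C_M) = k₁/(k₁+k₂) = 0.2815.
C_N = 0.2815·(C_{M0}−C_M) = 0.2815×3.105 = 0.874 mol/L.
Y_N = C_N/C_{M0} = 0.8738/3.97 = 0.220.

0.220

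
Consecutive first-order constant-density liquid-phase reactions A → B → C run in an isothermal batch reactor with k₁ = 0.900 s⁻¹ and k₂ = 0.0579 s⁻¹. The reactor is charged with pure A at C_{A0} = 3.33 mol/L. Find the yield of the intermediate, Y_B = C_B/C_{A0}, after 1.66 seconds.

0.731

The intermediate concentration in a first-order A→B→C sequence is C_B = k₁C_{A0}(e^(−k₁t) − e^(−k₂t))/(k₂−k₁).
e^(−k₁t) = e^(−0.900×1.66) = e^(−1.494) = 0.2245; e^(−k₂t) = e^(−0.09611) = 0.9084.
C_B = 0.900×3.33/(0.0579−0.900) × (0.2245−0.9084) = (-3.559)×(-0.6839) = 2.434 mol/L.
Y_B = C_B/C_{A0} = 2.434/3.33 = 0.731.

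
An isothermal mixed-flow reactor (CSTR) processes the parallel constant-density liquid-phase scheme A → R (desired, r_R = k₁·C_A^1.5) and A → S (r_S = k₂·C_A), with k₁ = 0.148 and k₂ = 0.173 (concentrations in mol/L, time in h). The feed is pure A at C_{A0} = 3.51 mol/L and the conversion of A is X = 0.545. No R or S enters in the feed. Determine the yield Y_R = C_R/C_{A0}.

0.283

Exit C_A = C_{A0}(1−X) = 3.51×0.455 = 1.597 mol/L.
In a CSTR the entire volume is at exit conditions, so r_R = 0.148×1.597^1.5 = 0.2987 and r_S = 0.173×1.597 = 0.2763.
Fraction of consumed A going to R: r_R/(r_R+r_S) = 0.5195.
C_R = 0.5195·C_{A0}·X = 0.5195×3.51×0.545 = 0.994 mol/L; Y_R = C_R/C_{A0} = 0.283.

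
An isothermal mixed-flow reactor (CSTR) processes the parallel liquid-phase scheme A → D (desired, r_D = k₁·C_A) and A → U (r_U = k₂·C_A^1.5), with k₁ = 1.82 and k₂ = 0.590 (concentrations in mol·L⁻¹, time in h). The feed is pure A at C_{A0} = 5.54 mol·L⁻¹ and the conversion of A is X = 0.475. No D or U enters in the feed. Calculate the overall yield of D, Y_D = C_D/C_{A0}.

0.306

Exit C_A = C_{A0}(1−X) = 5.54×0.525 = 2.909 mol·L⁻¹.
A CSTR operates uniformly at the exit composition, giving r_D = 5.293 and r_U = 2.927 (each k·C_A^n at C_A = 2.909).
Fraction of consumed A going to D: r_D/(r_D+r_U) = 0.6440.
C_D = 0.6440·C_{A0}·X = 0.6440×5.54×0.475 = 1.69 mol·L⁻¹; Y_D = C_D/C_{A0} = 0.306.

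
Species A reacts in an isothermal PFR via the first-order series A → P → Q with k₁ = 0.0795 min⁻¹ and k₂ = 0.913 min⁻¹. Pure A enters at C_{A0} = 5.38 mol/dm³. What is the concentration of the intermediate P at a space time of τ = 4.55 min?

0.349 mol/dm³

Solving the coupled first-order balances gives C_P(τ) = [k₁/(k₂−k₁)]·C_{A0}·(e^(−k₁τ) − e^(−k₂τ)).
e^(−k₁τ) = e^(−0.0795×4.55) = e^(−0.3617) = 0.6965; e^(−k₂τ) = e^(−4.154) = 0.01570.
C_P = 0.0795×5.38/(0.913−0.0795) × (0.6965−0.01570) = 0.5131×0.6808 = 0.3493 mol/dm³.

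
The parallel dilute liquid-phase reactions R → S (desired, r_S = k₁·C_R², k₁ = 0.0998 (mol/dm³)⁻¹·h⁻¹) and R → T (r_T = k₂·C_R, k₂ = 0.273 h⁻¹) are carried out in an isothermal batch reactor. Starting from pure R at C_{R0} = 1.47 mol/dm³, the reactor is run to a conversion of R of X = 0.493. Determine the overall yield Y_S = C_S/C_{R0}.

C_R = C_{R0}(1−X) = 0.7453 mol/dm³.
Along a PFR/batch, dC_T/dC_R = −r_T/(r_S+r_T) = −k₂/(k₂+k₁·C_R).
Integrating from C_{R0} to C_R: C_T = (0.273/0.0998)·ln[(0.273+0.0998·1.47)/(0.273+0.0998·0.745)] = 2.735·ln(0.4197/0.3474) = 0.5174 mol/dm³.
Then C_S = (C_{R0}−C_R) − C_T = 0.7247 − 0.5174 = 0.2073 mol/dm³.
Y_S = C_S/C_{R0} = 0.2073/1.47 = 0.141.

0.141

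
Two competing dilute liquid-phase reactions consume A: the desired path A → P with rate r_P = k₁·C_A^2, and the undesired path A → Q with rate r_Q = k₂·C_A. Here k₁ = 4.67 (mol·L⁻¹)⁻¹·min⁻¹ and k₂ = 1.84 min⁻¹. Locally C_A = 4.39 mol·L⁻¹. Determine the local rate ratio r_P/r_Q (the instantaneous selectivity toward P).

S_{P/Q} = r_P/r_Q = (k₁·C_A^2)/(k₂·C_A) = (k₁/k₂)·C_A.
= (4.67×4.390^2) / (1.84×4.390) = 90.00/8.078 = 11.1.
Since the desired path is higher order in A, keeping C_A high (PFR or concentrated feed) favours P.

11.1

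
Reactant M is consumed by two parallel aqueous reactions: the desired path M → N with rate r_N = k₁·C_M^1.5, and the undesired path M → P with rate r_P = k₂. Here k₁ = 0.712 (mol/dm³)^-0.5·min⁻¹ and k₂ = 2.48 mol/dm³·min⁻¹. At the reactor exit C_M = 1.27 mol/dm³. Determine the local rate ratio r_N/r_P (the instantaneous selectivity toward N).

S_{N/P} = r_N/r_P = (k₁·C_M^1.5)/(k₂) = (k₁/k₂)·C_M^1.5.
= (0.712×1.270^1.5) / (2.48) = 1.019/2.480 = 0.411.
Since the desired path is higher order in M, keeping C_M high (PFR or concentrated feed) favours N.

0.411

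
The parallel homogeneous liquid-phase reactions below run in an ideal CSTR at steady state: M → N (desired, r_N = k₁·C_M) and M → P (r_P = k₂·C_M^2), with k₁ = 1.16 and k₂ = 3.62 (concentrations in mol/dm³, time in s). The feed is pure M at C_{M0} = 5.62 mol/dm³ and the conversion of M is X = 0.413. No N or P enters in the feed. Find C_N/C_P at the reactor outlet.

0.0971

Exit C_M = C_{M0}(1−X) = 5.62×0.587 = 3.299 mol/dm³.
Rates in a CSTR are evaluated at the outlet concentration: r_N = 1.16×3.299 = 3.827, r_P = 3.62×3.299^2 = 39.40.
Overall selectivity = C_N/C_P = r_Nτ/(r_Pτ) = r_N/r_P = 0.0971.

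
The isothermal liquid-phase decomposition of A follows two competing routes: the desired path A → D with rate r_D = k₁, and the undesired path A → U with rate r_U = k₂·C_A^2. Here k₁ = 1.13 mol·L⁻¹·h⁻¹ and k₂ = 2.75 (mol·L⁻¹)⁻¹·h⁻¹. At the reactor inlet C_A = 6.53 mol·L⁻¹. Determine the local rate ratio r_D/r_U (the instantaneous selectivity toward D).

S_{D/U} = r_D/r_U = (k₁)/(k₂·C_A^2) = (k₁/k₂)·C_A^-2.
= (1.13) / (2.75×6.530^2) = 1.130/117.3 = 0.00964.

0.00964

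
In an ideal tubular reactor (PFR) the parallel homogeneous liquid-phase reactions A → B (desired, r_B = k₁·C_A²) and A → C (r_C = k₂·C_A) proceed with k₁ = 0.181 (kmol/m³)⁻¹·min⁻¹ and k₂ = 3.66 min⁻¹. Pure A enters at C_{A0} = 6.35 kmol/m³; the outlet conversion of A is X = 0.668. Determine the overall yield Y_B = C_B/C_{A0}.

0.114

C_A = C_{A0}(1−X) = 2.108 kmol/m³.
Along a PFR/batch, dC_C/dC_A = −r_C/(r_B+r_C) = −k₂/(k₂+k₁·C_A).
Integrating from C_{A0} to C_A: C_C = (3.66/0.181)·ln[(3.66+0.181·6.35)/(3.66+0.181·2.11)] = 20.22·ln(4.809/4.042) = 3.517 kmol/m³.
Then C_B = (C_{A0}−C_A) − C_C = 4.242 − 3.517 = 0.7249 kmol/m³.
Y_B = C_B/C_{A0} = 0.7249/6.35 = 0.114.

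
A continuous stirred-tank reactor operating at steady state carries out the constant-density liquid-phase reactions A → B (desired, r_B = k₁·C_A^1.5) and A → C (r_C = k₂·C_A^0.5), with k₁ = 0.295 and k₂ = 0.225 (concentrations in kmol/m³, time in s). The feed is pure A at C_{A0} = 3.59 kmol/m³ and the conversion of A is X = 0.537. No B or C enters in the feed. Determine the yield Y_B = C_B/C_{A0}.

Exit C_A = C_{A0}(1−X) = 3.59×0.463 = 1.662 kmol/m³.
A CSTR operates uniformly at the exit composition, giving r_B = 0.6322 and r_C = 0.2901 (each k·C_A^n at C_A = 1.662).
Fraction of consumed A going to B: r_B/(r_B+r_C) = 0.6855.
C_B = 0.6855·C_{A0}·X = 0.6855×3.59×0.537 = 1.32 kmol/m³; Y_B = C_B/C_{A0} = 0.368.

0.368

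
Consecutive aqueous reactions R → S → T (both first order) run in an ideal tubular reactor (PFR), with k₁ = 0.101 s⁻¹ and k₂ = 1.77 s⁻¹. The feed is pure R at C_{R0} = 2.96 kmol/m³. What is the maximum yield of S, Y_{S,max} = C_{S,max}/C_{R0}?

Evaluating C_S at τ_opt = ln(k₂/k₁)/(k₂−k₁) gives C_{S,max}/C_{R0} = (k₁/k₂)^[k₂/(k₂−k₁)].
= (0.101/1.77)^(1.77/(1.77−0.101)) = (0.05706)^(1.061) = 0.04798.

0.0480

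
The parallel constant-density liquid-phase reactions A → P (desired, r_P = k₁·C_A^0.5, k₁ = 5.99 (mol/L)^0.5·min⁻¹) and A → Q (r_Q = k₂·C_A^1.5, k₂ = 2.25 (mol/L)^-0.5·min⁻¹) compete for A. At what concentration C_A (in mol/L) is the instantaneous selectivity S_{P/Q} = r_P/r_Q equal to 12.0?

S_{P/Q} = (k₁/k₂)·C_A⁻¹ ⇒ C_A = (S·k₂/k₁)^(-1).
= (12.0×2.25/5.99)^(-1) = (4.508)^(-1) = 0.222 mol/L.

0.222 mol/L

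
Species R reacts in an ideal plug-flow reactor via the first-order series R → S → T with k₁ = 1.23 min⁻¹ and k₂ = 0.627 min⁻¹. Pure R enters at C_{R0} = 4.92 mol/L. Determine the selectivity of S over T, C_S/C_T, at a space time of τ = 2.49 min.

0.536

For first-order series with pure R initially, C_S(τ) = k₁C_{R0}/(k₂−k₁)·(e^(−k₁τ) − e^(−k₂τ)).
e^(−k₁τ) = e^(−1.23×2.49) = e^(−3.063) = 0.04676; e^(−k₂τ) = e^(−1.561) = 0.2099.
C_S = 1.23×4.92/(0.627−1.23) × (0.04676−0.2099) = (-10.04)×(-0.1631) = 1.637 mol/L.
C_R = C_{R0}e^(−k₁τ) = 0.2301 mol/L, so C_T = C_{R0}−C_R−C_S = 3.053 mol/L; C_S/C_T = 0.536.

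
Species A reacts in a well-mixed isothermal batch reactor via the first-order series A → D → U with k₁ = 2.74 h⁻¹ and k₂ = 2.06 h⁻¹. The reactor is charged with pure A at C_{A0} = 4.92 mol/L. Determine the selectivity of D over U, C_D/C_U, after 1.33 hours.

Solving the coupled first-order balances gives C_D(t) = [k₁/(k₂−k₁)]·C_{A0}·(e^(−k₁t) − e^(−k₂t)).
e^(−k₁t) = e^(−2.74×1.33) = e^(−3.644) = 0.02614; e^(−k₂t) = e^(−2.740) = 0.06458.
C_D = 2.74×4.92/(2.06−2.74) × (0.02614−0.06458) = (-19.82)×(-0.03844) = 0.7621 mol/L.
C_A = C_{A0}e^(−k₁t) = 0.1286 mol/L, so C_U = C_{A0}−C_A−C_D = 4.029 mol/L; C_D/C_U = 0.189.

0.189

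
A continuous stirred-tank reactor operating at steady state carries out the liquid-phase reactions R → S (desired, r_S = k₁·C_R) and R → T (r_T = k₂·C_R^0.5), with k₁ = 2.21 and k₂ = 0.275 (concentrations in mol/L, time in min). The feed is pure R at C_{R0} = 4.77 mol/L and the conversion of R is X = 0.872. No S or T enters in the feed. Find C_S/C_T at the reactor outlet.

6.28

Exit C_R = C_{R0}(1−X) = 4.77×0.128 = 0.6106 mol/L.
Rates in a CSTR are evaluated at the outlet concentration: r_S = 2.21×0.6106 = 1.349, r_T = 0.275×0.6106^0.5 = 0.2149.
Overall selectivity = C_S/C_T = r_Sτ/(r_Tτ) = r_S/r_T = 6.28.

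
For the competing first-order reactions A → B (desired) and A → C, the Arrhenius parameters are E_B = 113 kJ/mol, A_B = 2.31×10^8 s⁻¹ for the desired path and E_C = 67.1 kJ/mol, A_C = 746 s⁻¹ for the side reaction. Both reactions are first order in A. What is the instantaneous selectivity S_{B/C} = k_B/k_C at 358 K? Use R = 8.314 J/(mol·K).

With equal orders, S_{B/C} = k_B/k_C = (A_B/A_C)·exp[(E_C−E_B)/(RT)].
(E_C−E_B)/(RT) = (67.1−113)×10³/(8.314×358) = -45900/2976 = -15.42.
k_B/k_C = (2.31×10^8/746)·exp(-15.42) = 3.097×10^5 × 2.007×10^-7 = 0.0622.
Since E_B > E_C, raising the temperature improves selectivity toward B.

0.0622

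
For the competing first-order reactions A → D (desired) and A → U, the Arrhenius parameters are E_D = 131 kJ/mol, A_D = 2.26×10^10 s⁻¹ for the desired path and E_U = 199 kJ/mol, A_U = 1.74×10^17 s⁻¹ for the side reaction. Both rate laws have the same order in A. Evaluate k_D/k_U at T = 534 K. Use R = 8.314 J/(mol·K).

k_D/k_U = (A_D/A_U)·exp[−(E_D−E_U)/(RT)] = (A_D/A_U)·exp[(E_U−E_D)/(RT)].
(E_U−E_D)/(RT) = (199−131)×10³/(8.314×534) = 68000/4440 = 15.32.
k_D/k_U = (2.26×10^10/1.74×10^17)·exp(15.32) = 1.299×10^-7 × 4.486×10^6 = 0.583.
Since E_D < E_U, lowering the temperature improves selectivity toward D.

0.583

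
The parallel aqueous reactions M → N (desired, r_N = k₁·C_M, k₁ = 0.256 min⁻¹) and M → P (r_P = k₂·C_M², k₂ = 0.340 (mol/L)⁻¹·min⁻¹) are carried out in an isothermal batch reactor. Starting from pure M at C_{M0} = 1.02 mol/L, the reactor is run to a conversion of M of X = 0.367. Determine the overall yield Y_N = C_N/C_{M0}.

0.175

C_M = C_{M0}(1−X) = 0.6457 mol/L.
Along a PFR/batch, dC_N/dC_M = −r_N/(r_N+r_P) = −k₁/(k₁+k₂·C_M).
Integrating from C_{M0} to C_M: C_N = (0.256/0.340)·ln[(0.256+0.340·1.02)/(0.256+0.340·0.646)] = 0.7529·ln(0.6028/0.4755) = 0.1786 mol/L.
Y_N = C_N/C_{M0} = 0.1786/1.02 = 0.175.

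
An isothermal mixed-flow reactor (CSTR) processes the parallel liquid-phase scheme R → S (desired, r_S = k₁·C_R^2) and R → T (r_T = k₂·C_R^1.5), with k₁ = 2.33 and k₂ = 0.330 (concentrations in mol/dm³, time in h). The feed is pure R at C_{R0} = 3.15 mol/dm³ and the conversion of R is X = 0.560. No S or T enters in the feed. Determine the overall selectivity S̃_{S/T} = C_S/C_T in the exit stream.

8.31

Exit C_R = C_{R0}(1−X) = 3.15×0.440 = 1.386 mol/dm³.
In a CSTR the entire volume is at exit conditions, so r_S = 2.33×1.386^2 = 4.476 and r_T = 0.330×1.386^1.5 = 0.5385.
Overall selectivity = C_S/C_T = r_Sτ/(r_Tτ) = r_S/r_T = 8.31.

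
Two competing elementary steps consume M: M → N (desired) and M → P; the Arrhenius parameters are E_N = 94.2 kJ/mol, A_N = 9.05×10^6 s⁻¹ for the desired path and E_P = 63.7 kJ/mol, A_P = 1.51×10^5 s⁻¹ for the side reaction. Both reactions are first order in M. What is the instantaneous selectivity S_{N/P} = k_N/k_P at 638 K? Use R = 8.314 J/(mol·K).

0.191

With equal orders, S_{N/P} = k_N/k_P = (A_N/A_P)·exp[(E_P−E_N)/(RT)].
(E_P−E_N)/(RT) = (63.7−94.2)×10³/(8.314×638) = -30500/5304 = -5.750.
k_N/k_P = (9.05×10^6/1.51×10^5)·exp(-5.750) = 59.93 × 0.003183 = 0.191.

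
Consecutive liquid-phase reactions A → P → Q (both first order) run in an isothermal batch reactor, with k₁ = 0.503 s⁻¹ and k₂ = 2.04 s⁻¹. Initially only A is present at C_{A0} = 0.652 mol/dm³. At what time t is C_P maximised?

Setting dC_P/dt = 0 gives t_opt = ln(k₂/k₁)/(k₂−k₁).
= ln(2.04/0.503)/(2.04−0.503) = ln(4.056)/1.537 = 1.400/1.537 = 0.911 s.

0.911 s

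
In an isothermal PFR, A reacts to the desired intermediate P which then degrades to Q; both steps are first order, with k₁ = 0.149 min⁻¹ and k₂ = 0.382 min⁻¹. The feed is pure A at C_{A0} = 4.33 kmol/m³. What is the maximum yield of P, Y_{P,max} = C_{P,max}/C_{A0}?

0.214

For a first-order series the maximum intermediate yield is C_{P,max}/C_{A0} = (k₁/k₂)^[k₂/(k₂−k₁)].
= (0.149/0.382)^(0.382/(0.382−0.149)) = (0.3901)^(1.639) = 0.2136.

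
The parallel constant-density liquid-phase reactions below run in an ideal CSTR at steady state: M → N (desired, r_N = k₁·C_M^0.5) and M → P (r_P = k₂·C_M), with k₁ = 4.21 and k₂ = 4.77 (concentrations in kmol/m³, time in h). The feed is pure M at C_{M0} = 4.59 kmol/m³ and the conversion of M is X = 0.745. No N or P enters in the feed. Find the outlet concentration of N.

1.54 kmol/m³

Exit C_M = C_{M0}(1−X) = 4.59×0.255 = 1.170 kmol/m³.
A CSTR operates uniformly at the exit composition, giving r_N = 4.555 and r_P = 5.583 (each k·C_M^n at C_M = 1.170).
Fraction of consumed M going to N: r_N/(r_N+r_P) = 0.4493.
C_N = 0.4493·C_{M0}·X = 0.4493×4.59×0.745 = 1.54 kmol/m³.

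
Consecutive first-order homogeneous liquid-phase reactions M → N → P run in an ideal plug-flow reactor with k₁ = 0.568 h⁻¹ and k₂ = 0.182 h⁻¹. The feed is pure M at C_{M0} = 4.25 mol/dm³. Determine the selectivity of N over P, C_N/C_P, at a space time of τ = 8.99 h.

0.388

For first-order series with pure M initially, C_N(τ) = k₁C_{M0}/(k₂−k₁)·(e^(−k₁τ) − e^(−k₂τ)).
e^(−k₁τ) = e^(−0.568×8.99) = e^(−5.106) = 0.006058; e^(−k₂τ) = e^(−1.636) = 0.1947.
C_N = 0.568×4.25/(0.182−0.568) × (0.006058−0.1947) = (-6.254)×(-0.1887) = 1.180 mol/dm³.
C_M = C_{M0}e^(−k₁τ) = 0.02575 mol/dm³, so C_P = C_{M0}−C_M−C_N = 3.044 mol/dm³; C_N/C_P = 0.388.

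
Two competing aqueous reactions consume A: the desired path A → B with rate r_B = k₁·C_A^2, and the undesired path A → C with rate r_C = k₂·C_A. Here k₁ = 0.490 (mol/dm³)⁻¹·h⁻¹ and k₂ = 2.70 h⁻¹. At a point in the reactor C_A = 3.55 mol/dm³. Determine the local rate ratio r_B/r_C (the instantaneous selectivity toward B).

S_{B/C} = r_B/r_C = (k₁·C_A^2)/(k₂·C_A) = (k₁/k₂)·C_A.
= (0.490×3.550^2) / (2.70×3.550) = 6.175/9.585 = 0.644.
Since the desired path is higher order in A, keeping C_A high (PFR or concentrated feed) favours B.

0.644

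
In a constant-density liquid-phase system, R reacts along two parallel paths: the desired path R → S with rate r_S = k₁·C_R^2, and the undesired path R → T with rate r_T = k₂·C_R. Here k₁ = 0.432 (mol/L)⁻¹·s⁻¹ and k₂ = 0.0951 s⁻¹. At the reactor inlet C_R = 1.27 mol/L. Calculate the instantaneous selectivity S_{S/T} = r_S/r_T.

S_{S/T} = r_S/r_T = (k₁·C_R^2)/(k₂·C_R) = (k₁/k₂)·C_R.
= (0.432×1.270^2) / (0.0951×1.270) = 0.6968/0.1208 = 5.77.
Since the desired path is higher order in R, keeping C_R high (PFR or concentrated feed) favours S.

5.77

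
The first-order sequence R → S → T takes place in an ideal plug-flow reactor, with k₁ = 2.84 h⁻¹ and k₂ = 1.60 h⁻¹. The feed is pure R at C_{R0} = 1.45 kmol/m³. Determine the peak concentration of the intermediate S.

0.692 kmol/m³

Evaluating C_S at τ_opt = ln(k₂/k₁)/(k₂−k₁) gives C_{S,max}/C_{R0} = (k₁/k₂)^[k₂/(k₂−k₁)].
= (2.84/1.60)^(1.60/(1.60−2.84)) = (1.775)^(-1.290) = 0.4769.
C_{S,max} = 0.4769×1.45 = 0.692 kmol/m³.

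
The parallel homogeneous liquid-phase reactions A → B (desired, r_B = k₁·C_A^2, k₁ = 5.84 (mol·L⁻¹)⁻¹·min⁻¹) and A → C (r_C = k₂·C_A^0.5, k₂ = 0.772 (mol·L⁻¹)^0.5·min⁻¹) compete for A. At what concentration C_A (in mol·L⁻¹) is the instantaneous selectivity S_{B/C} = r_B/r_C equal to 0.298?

S_{B/C} = (k₁/k₂)·C_A^1.5 ⇒ C_A = (S·k₂/k₁)^(1/1.5).
= (0.298×0.772/5.84)^(0.6667) = (0.03939)^(0.6667) = 0.116 mol·L⁻¹.

0.116 mol·L⁻¹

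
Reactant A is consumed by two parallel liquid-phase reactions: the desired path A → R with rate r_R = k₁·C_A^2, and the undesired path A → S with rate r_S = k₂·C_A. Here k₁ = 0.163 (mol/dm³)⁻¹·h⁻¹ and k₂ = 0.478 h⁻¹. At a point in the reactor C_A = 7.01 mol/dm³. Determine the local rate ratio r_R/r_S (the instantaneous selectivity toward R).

S_{R/S} = r_R/r_S = (k₁·C_A^2)/(k₂·C_A) = (k₁/k₂)·C_A.
= (0.163×7.010^2) / (0.478×7.010) = 8.010/3.351 = 2.39.
Since the desired path is higher order in A, keeping C_A high (PFR or concentrated feed) favours R.

2.39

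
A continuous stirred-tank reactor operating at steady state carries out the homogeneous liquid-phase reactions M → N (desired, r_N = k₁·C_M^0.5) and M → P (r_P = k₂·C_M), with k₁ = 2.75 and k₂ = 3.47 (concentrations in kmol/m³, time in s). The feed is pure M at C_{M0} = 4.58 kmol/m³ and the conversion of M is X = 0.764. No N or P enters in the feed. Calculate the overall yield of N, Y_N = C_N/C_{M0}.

Exit C_M = C_{M0}(1−X) = 4.58×0.236 = 1.081 kmol/m³.
In a CSTR the entire volume is at exit conditions, so r_N = 2.75×1.081^0.5 = 2.859 and r_P = 3.47×1.081 = 3.751.
Fraction of consumed M going to N: r_N/(r_N+r_P) = 0.4326.
C_N = 0.4326·C_{M0}·X = 0.4326×4.58×0.764 = 1.51 kmol/m³; Y_N = C_N/C_{M0} = 0.330.

0.330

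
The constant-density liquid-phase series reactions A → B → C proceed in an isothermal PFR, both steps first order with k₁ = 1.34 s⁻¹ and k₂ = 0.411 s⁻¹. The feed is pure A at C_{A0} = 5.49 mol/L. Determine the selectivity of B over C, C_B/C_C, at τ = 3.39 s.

For first-order series with pure A initially, C_B(τ) = k₁C_{A0}/(k₂−k₁)·(e^(−k₁τ) − e^(−k₂τ)).
e^(−k₁τ) = e^(−1.34×3.39) = e^(−4.543) = 0.01065; e^(−k₂τ) = e^(−1.393) = 0.2483.
C_B = 1.34×5.49/(0.411−1.34) × (0.01065−0.2483) = (-7.919)×(-0.2376) = 1.882 mol/L.
C_A = C_{A0}e^(−k₁τ) = 0.05844 mol/L, so C_C = C_{A0}−C_A−C_B = 3.550 mol/L; C_B/C_C = 0.530.

0.530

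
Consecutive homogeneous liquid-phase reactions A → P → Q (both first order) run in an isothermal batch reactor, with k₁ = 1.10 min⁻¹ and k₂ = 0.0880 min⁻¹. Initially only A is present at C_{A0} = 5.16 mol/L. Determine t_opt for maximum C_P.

2.50 min

Setting dC_P/dt = 0 gives t_opt = ln(k₂/k₁)/(k₂−k₁).
= ln(0.0880/1.10)/(0.0880−1.10) = ln(0.08000)/-1.012 = -2.526/-1.012 = 2.50 min.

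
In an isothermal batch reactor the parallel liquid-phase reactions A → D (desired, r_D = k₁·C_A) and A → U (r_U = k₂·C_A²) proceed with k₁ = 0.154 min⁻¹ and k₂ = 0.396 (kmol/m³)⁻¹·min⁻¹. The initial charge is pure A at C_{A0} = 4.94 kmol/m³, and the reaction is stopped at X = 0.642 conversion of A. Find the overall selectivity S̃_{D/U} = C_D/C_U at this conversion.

C_A = C_{A0}(1−X) = 1.769 kmol/m³.
Along a PFR/batch, dC_D/dC_A = −r_D/(r_D+r_U) = −k₁/(k₁+k₂·C_A).
Integrating from C_{A0} to C_A: C_D = (0.154/0.396)·ln[(0.154+0.396·4.94)/(0.154+0.396·1.77)] = 0.3889·ln(2.110/0.8543) = 0.3516 kmol/m³.
C_U = (C_{A0}−C_A)−C_D = 2.820 kmol/m³; S̃_{D/U} = 0.3516/2.820 = 0.125.

0.125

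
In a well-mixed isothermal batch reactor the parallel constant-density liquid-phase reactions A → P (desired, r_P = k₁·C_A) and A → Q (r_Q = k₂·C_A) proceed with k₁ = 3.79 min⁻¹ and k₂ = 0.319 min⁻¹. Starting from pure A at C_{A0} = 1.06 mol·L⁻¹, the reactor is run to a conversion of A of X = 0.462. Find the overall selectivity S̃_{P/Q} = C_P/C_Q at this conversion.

11.9

C_A = C_{A0}(1−X) = 0.5703 mol·L⁻¹.
Both paths are first order in A, so the instantaneous fraction to P is constant: dC_P/d(−C_A) = k₁/(k₁+k₂) = 0.9224.
C_P = 0.9224·(C_{A0}−C_A) = 0.9224×0.4897 = 0.452 mol·L⁻¹.
C_Q = (C_{A0}−C_A)−C_P = 0.03802 mol·L⁻¹; S̃_{P/Q} = 0.4517/0.03802 = 11.9.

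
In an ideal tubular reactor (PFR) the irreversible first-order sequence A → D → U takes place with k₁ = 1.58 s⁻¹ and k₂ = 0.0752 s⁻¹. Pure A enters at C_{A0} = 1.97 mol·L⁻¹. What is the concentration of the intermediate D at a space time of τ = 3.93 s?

1.54 mol·L⁻¹

The intermediate concentration in a first-order A→B→C sequence is C_D = k₁C_{A0}(e^(−k₁τ) − e^(−k₂τ))/(k₂−k₁).
e^(−k₁τ) = e^(−1.58×3.93) = e^(−6.209) = 0.002010; e^(−k₂τ) = e^(−0.2955) = 0.7441.
C_D = 1.58×1.97/(0.0752−1.58) × (0.002010−0.7441) = (-2.068)×(-0.7421) = 1.535 mol·L⁻¹.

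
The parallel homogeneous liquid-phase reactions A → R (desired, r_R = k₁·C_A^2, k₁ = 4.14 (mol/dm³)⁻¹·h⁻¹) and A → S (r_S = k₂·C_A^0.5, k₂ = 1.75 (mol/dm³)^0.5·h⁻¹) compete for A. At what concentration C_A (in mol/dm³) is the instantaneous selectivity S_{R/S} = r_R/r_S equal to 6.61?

S_{R/S} = (k₁/k₂)·C_A^1.5 ⇒ C_A = (S·k₂/k₁)^(1/1.5).
= (6.61×1.75/4.14)^(0.6667) = (2.794)^(0.6667) = 1.98 mol/dm³.

1.98 mol/dm³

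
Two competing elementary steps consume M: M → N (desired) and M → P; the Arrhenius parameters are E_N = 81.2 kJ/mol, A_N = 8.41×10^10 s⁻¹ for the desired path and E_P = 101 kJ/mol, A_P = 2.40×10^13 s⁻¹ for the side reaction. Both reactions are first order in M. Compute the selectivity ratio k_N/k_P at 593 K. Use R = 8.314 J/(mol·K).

0.194

With equal orders, S_{N/P} = k_N/k_P = (A_N/A_P)·exp[(E_P−E_N)/(RT)].
(E_P−E_N)/(RT) = (101−81.2)×10³/(8.314×593) = 19800/4930 = 4.016.
k_N/k_P = (8.41×10^10/2.40×10^13)·exp(4.016) = 0.003504 × 55.48 = 0.194.
Since E_N < E_P, lowering the temperature improves selectivity toward N.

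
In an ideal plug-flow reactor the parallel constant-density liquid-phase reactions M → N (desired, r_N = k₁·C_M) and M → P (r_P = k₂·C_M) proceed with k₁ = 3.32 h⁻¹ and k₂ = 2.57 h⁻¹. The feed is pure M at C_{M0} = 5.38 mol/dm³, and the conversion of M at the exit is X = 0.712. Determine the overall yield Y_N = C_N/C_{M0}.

C_M = C_{M0}(1−X) = 1.549 mol/dm³.
Both paths are first order in M, so the instantaneous fraction to N is constant: dC_N/d(−C_M) = k₁/(k₁+k₂) = 0.5637.
C_N = 0.5637·(C_{M0}−C_M) = 0.5637×3.831 = 2.16 mol/dm³.
Y_N = C_N/C_{M0} = 2.159/5.38 = 0.401.

0.401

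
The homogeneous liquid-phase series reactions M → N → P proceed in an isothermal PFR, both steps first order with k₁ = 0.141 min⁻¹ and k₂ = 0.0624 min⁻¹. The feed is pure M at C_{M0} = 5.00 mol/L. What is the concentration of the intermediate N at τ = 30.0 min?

1.25 mol/L

Solving the coupled first-order balances gives C_N(τ) = [k₁/(k₂−k₁)]·C_{M0}·(e^(−k₁τ) − e^(−k₂τ)).
e^(−k₁τ) = e^(−0.141×30.0) = e^(−4.230) = 0.01455; e^(−k₂τ) = e^(−1.872) = 0.1538.
C_N = 0.141×5.00/(0.0624−0.141) × (0.01455−0.1538) = (-8.969)×(-0.1393) = 1.249 mol/L.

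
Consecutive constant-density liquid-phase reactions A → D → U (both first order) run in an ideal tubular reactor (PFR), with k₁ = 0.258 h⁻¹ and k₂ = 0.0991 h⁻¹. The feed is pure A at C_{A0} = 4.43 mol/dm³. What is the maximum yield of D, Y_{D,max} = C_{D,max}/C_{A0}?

At the optimum, C_{D,max}/C_{A0} = (k₁/k₂)^[k₂/(k₂−k₁)].
= (0.258/0.0991)^(0.0991/(0.0991−0.258)) = (2.603)^(-0.6237) = 0.5506.

0.551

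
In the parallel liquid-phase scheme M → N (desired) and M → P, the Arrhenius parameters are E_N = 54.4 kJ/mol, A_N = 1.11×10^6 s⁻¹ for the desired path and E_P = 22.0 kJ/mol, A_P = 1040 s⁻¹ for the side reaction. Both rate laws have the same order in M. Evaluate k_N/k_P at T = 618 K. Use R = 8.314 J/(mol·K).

1.95

Since both paths have the same order in M, the concentration cancels and S_{N/P} = k_N/k_P = (A_N/A_P)·exp[(E_P−E_N)/(RT)].
(E_P−E_N)/(RT) = (22.0−54.4)×10³/(8.314×618) = -32400/5138 = -6.306.
k_N/k_P = (1.11×10^6/1040)·exp(-6.306) = 1067 × 0.001826 = 1.95.
Since E_N > E_P, raising the temperature improves selectivity toward N.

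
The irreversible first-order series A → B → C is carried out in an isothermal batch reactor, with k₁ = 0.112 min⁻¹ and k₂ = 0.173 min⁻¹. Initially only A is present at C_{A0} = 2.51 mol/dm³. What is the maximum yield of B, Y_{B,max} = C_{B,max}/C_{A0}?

0.291

Evaluating C_B at t_opt = ln(k₂/k₁)/(k₂−k₁) gives C_{B,max}/C_{A0} = (k₁/k₂)^[k₂/(k₂−k₁)].
= (0.112/0.173)^(0.173/(0.173−0.112)) = (0.6474)^(2.836) = 0.2914.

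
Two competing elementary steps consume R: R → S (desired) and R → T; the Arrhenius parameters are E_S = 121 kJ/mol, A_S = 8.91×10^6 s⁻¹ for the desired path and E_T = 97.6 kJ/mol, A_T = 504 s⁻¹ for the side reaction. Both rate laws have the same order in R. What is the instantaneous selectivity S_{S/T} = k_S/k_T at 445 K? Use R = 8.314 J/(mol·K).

Since both paths have the same order in R, the concentration cancels and S_{S/T} = k_S/k_T = (A_S/A_T)·exp[(E_T−E_S)/(RT)].
(E_T−E_S)/(RT) = (97.6−121)×10³/(8.314×445) = -23400/3700 = -6.325.
k_S/k_T = (8.91×10^6/504)·exp(-6.325) = 17679 × 0.001791 = 31.7.

31.7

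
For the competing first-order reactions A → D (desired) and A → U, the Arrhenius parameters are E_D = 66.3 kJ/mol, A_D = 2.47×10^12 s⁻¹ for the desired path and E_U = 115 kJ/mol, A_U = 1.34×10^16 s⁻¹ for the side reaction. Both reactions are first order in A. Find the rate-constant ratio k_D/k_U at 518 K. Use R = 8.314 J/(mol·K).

15.0

k_D/k_U = (A_D/A_U)·exp[−(E_D−E_U)/(RT)] = (A_D/A_U)·exp[(E_U−E_D)/(RT)].
(E_U−E_D)/(RT) = (115−66.3)×10³/(8.314×518) = 48700/4307 = 11.31.
k_D/k_U = (2.47×10^12/1.34×10^16)·exp(11.31) = 1.843×10^-4 × 81478 = 15.0.
Since E_D < E_U, lowering the temperature improves selectivity toward D.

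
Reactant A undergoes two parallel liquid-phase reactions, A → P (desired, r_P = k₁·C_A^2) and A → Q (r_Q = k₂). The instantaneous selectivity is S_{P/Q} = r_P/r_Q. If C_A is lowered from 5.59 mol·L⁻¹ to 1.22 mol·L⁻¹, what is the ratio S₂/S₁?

0.0476

S_{P/Q} = (k₁/k₂)·C_A^2, so S₂/S₁ = (C_{A,2}/C_{A,1})^2.
= (1.22/5.59)^2 = (0.2182)^2 = 0.0476.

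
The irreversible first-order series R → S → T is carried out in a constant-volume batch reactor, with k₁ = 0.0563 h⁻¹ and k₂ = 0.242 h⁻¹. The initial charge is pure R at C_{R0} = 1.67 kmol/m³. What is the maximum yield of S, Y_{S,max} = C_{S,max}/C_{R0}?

0.150

For a first-order series the maximum intermediate yield is C_{S,max}/C_{R0} = (k₁/k₂)^[k₂/(k₂−k₁)].
= (0.0563/0.242)^(0.242/(0.242−0.0563)) = (0.2326)^(1.303) = 0.1495.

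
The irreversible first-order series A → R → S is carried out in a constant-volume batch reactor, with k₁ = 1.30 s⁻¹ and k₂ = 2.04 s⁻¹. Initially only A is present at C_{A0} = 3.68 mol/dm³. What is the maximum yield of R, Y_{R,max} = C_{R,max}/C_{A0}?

At the optimum, C_{R,max}/C_{A0} = (k₁/k₂)^[k₂/(k₂−k₁)].
= (1.30/2.04)^(2.04/(2.04−1.30)) = (0.6373)^(2.757) = 0.2888.

0.289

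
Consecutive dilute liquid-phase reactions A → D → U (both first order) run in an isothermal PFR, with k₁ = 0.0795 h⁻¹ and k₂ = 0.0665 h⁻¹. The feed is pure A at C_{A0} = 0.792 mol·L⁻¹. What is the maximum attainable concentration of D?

0.318 mol·L⁻¹

At the optimum, C_{D,max}/C_{A0} = (k₁/k₂)^[k₂/(k₂−k₁)].
= (0.0795/0.0665)^(0.0665/(0.0665−0.0795)) = (1.195)^(-5.115) = 0.4012.
C_{D,max} = 0.4012×0.792 = 0.318 mol·L⁻¹.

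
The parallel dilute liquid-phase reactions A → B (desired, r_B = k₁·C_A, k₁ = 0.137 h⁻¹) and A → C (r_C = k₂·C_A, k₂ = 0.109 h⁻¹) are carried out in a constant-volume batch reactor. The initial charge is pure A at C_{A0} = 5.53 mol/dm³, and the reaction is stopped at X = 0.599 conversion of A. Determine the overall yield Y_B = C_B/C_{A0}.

C_A = C_{A0}(1−X) = 2.218 mol/dm³.
Both paths are first order in A, so the instantaneous fraction to B is constant: dC_B/d(−C_A) = k₁/(k₁+k₂) = 0.5569.
C_B = 0.5569·(C_{A0}−C_A) = 0.5569×3.312 = 1.84 mol/dm³.
Y_B = C_B/C_{A0} = 1.845/5.53 = 0.334.

0.334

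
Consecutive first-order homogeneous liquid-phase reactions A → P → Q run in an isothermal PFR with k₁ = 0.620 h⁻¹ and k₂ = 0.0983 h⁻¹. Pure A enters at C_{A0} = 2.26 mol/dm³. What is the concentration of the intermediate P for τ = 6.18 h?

1.40 mol/dm³

For first-order series with pure A initially, C_P(τ) = k₁C_{A0}/(k₂−k₁)·(e^(−k₁τ) − e^(−k₂τ)).
e^(−k₁τ) = e^(−0.620×6.18) = e^(−3.832) = 0.02167; e^(−k₂τ) = e^(−0.6075) = 0.5447.
C_P = 0.620×2.26/(0.0983−0.620) × (0.02167−0.5447) = (-2.686)×(-0.5230) = 1.405 mol/dm³.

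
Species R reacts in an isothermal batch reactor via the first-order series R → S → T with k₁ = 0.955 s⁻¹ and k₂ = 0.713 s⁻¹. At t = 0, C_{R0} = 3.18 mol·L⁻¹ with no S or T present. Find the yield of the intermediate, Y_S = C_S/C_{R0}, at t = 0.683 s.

The intermediate concentration in a first-order A→B→C sequence is C_S = k₁C_{R0}(e^(−k₁t) − e^(−k₂t))/(k₂−k₁).
e^(−k₁t) = e^(−0.955×0.683) = e^(−0.6523) = 0.5209; e^(−k₂t) = e^(−0.4870) = 0.6145.
C_S = 0.955×3.18/(0.713−0.955) × (0.5209−0.6145) = (-12.55)×(-0.09362) = 1.175 mol·L⁻¹.
Y_S = C_S/C_{R0} = 1.175/3.18 = 0.369.

0.369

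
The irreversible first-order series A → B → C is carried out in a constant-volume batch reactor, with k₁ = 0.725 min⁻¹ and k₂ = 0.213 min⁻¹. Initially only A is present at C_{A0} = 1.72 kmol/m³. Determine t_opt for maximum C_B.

2.39 min

Setting dC_B/dt = 0 gives t_opt = ln(k₂/k₁)/(k₂−k₁).
= ln(0.213/0.725)/(0.213−0.725) = ln(0.2938)/-0.5120 = -1.225/-0.5120 = 2.39 min.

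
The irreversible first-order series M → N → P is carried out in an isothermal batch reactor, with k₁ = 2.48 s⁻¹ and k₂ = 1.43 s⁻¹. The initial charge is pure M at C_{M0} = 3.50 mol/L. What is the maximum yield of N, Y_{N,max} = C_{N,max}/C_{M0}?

0.472

Evaluating C_N at t_opt = ln(k₂/k₁)/(k₂−k₁) gives C_{N,max}/C_{M0} = (k₁/k₂)^[k₂/(k₂−k₁)].
= (2.48/1.43)^(1.43/(1.43−2.48)) = (1.734)^(-1.362) = 0.4724.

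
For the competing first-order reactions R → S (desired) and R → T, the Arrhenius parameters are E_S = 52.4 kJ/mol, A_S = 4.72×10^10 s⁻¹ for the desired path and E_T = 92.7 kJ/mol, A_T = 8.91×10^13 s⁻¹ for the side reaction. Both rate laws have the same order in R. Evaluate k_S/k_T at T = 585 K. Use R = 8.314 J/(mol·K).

k_S/k_T = (A_S/A_T)·exp[−(E_S−E_T)/(RT)] = (A_S/A_T)·exp[(E_T−E_S)/(RT)].
(E_T−E_S)/(RT) = (92.7−52.4)×10³/(8.314×585) = 40300/4864 = 8.286.
k_S/k_T = (4.72×10^10/8.91×10^13)·exp(8.286) = 5.297×10^-4 × 3967 = 2.10.

2.10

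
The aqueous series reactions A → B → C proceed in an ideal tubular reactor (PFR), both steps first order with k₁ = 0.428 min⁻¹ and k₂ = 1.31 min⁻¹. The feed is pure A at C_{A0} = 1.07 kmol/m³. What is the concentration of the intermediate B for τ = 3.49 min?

Solving the coupled first-order balances gives C_B(τ) = [k₁/(k₂−k₁)]·C_{A0}·(e^(−k₁τ) − e^(−k₂τ)).
e^(−k₁τ) = e^(−0.428×3.49) = e^(−1.494) = 0.2245; e^(−k₂τ) = e^(−4.572) = 0.01034.
C_B = 0.428×1.07/(1.31−0.428) × (0.2245−0.01034) = 0.5192×0.2142 = 0.1112 kmol/m³.

0.111 kmol/m³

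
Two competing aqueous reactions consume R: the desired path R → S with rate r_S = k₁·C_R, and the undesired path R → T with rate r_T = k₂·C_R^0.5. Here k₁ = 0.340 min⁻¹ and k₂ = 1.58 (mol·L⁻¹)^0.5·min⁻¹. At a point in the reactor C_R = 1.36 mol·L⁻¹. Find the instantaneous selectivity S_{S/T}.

0.251

S_{S/T} = r_S/r_T = (k₁·C_R)/(k₂·C_R^0.5) = (k₁/k₂)·C_R^0.5.
= (0.340×1.360) / (1.58×1.360^0.5) = 0.4624/1.843 = 0.251.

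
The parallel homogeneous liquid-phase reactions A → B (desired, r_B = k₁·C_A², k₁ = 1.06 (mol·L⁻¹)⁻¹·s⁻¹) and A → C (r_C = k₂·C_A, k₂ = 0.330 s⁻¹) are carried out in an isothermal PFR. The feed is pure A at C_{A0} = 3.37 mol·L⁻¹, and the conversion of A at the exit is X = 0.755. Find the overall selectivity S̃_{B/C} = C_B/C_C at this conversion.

C_A = C_{A0}(1−X) = 0.8256 mol·L⁻¹.
Along a PFR/batch, dC_C/dC_A = −r_C/(r_B+r_C) = −k₂/(k₂+k₁·C_A).
Integrating from C_{A0} to C_A: C_C = (0.330/1.06)·ln[(0.330+1.06·3.37)/(0.330+1.06·0.826)] = 0.3113·ln(3.902/1.205) = 0.3658 mol·L⁻¹.
Then C_B = (C_{A0}−C_A) − C_C = 2.544 − 0.3658 = 2.179 mol·L⁻¹.
S̃_{B/C} = C_B/C_C = 2.179/0.3658 = 5.96.

5.96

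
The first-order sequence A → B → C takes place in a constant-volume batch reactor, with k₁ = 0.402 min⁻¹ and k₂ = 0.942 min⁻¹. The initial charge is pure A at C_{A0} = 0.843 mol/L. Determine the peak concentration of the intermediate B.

At the optimum, C_{B,max}/C_{A0} = (k₁/k₂)^[k₂/(k₂−k₁)].
= (0.402/0.942)^(0.942/(0.942−0.402)) = (0.4268)^(1.744) = 0.2264.
C_{B,max} = 0.2264×0.843 = 0.191 mol/L.

0.191 mol/L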